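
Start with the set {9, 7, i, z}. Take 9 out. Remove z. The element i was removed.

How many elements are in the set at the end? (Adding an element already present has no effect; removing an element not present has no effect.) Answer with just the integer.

Answer: 1

Derivation:
Tracking the set through each operation:
Start: {7, 9, i, z}
Event 1 (remove 9): removed. Set: {7, i, z}
Event 2 (remove z): removed. Set: {7, i}
Event 3 (remove i): removed. Set: {7}

Final set: {7} (size 1)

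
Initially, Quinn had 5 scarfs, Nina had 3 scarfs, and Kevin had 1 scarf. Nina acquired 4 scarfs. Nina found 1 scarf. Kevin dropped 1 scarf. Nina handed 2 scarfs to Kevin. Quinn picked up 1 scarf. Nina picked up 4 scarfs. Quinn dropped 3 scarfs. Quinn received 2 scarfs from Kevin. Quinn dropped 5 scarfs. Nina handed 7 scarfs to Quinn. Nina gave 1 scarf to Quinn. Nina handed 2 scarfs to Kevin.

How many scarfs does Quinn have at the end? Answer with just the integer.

Tracking counts step by step:
Start: Quinn=5, Nina=3, Kevin=1
Event 1 (Nina +4): Nina: 3 -> 7. State: Quinn=5, Nina=7, Kevin=1
Event 2 (Nina +1): Nina: 7 -> 8. State: Quinn=5, Nina=8, Kevin=1
Event 3 (Kevin -1): Kevin: 1 -> 0. State: Quinn=5, Nina=8, Kevin=0
Event 4 (Nina -> Kevin, 2): Nina: 8 -> 6, Kevin: 0 -> 2. State: Quinn=5, Nina=6, Kevin=2
Event 5 (Quinn +1): Quinn: 5 -> 6. State: Quinn=6, Nina=6, Kevin=2
Event 6 (Nina +4): Nina: 6 -> 10. State: Quinn=6, Nina=10, Kevin=2
Event 7 (Quinn -3): Quinn: 6 -> 3. State: Quinn=3, Nina=10, Kevin=2
Event 8 (Kevin -> Quinn, 2): Kevin: 2 -> 0, Quinn: 3 -> 5. State: Quinn=5, Nina=10, Kevin=0
Event 9 (Quinn -5): Quinn: 5 -> 0. State: Quinn=0, Nina=10, Kevin=0
Event 10 (Nina -> Quinn, 7): Nina: 10 -> 3, Quinn: 0 -> 7. State: Quinn=7, Nina=3, Kevin=0
Event 11 (Nina -> Quinn, 1): Nina: 3 -> 2, Quinn: 7 -> 8. State: Quinn=8, Nina=2, Kevin=0
Event 12 (Nina -> Kevin, 2): Nina: 2 -> 0, Kevin: 0 -> 2. State: Quinn=8, Nina=0, Kevin=2

Quinn's final count: 8

Answer: 8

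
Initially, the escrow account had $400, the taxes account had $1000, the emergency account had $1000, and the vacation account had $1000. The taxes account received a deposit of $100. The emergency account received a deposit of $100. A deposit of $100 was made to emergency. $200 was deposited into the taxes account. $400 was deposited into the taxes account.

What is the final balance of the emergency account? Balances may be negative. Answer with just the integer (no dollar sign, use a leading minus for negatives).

Tracking account balances step by step:
Start: escrow=400, taxes=1000, emergency=1000, vacation=1000
Event 1 (deposit 100 to taxes): taxes: 1000 + 100 = 1100. Balances: escrow=400, taxes=1100, emergency=1000, vacation=1000
Event 2 (deposit 100 to emergency): emergency: 1000 + 100 = 1100. Balances: escrow=400, taxes=1100, emergency=1100, vacation=1000
Event 3 (deposit 100 to emergency): emergency: 1100 + 100 = 1200. Balances: escrow=400, taxes=1100, emergency=1200, vacation=1000
Event 4 (deposit 200 to taxes): taxes: 1100 + 200 = 1300. Balances: escrow=400, taxes=1300, emergency=1200, vacation=1000
Event 5 (deposit 400 to taxes): taxes: 1300 + 400 = 1700. Balances: escrow=400, taxes=1700, emergency=1200, vacation=1000

Final balance of emergency: 1200

Answer: 1200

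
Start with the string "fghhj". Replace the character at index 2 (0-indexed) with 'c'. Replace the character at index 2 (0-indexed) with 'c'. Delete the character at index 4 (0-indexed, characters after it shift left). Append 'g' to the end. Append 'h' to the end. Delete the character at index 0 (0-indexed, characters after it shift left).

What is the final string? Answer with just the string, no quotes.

Applying each edit step by step:
Start: "fghhj"
Op 1 (replace idx 2: 'h' -> 'c'): "fghhj" -> "fgchj"
Op 2 (replace idx 2: 'c' -> 'c'): "fgchj" -> "fgchj"
Op 3 (delete idx 4 = 'j'): "fgchj" -> "fgch"
Op 4 (append 'g'): "fgch" -> "fgchg"
Op 5 (append 'h'): "fgchg" -> "fgchgh"
Op 6 (delete idx 0 = 'f'): "fgchgh" -> "gchgh"

Answer: gchgh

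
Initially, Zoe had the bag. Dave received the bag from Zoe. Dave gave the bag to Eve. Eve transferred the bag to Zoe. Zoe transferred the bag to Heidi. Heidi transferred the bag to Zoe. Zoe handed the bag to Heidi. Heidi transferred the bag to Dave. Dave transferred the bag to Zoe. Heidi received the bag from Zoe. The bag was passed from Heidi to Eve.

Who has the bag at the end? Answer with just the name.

Tracking the bag through each event:
Start: Zoe has the bag.
After event 1: Dave has the bag.
After event 2: Eve has the bag.
After event 3: Zoe has the bag.
After event 4: Heidi has the bag.
After event 5: Zoe has the bag.
After event 6: Heidi has the bag.
After event 7: Dave has the bag.
After event 8: Zoe has the bag.
After event 9: Heidi has the bag.
After event 10: Eve has the bag.

Answer: Eve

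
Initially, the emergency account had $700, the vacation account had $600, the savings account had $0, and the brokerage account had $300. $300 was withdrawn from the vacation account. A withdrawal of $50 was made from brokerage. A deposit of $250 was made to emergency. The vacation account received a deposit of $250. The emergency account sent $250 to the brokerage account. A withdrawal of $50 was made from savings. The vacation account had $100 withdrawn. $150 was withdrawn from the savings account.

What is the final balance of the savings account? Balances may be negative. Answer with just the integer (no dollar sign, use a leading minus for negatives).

Answer: -200

Derivation:
Tracking account balances step by step:
Start: emergency=700, vacation=600, savings=0, brokerage=300
Event 1 (withdraw 300 from vacation): vacation: 600 - 300 = 300. Balances: emergency=700, vacation=300, savings=0, brokerage=300
Event 2 (withdraw 50 from brokerage): brokerage: 300 - 50 = 250. Balances: emergency=700, vacation=300, savings=0, brokerage=250
Event 3 (deposit 250 to emergency): emergency: 700 + 250 = 950. Balances: emergency=950, vacation=300, savings=0, brokerage=250
Event 4 (deposit 250 to vacation): vacation: 300 + 250 = 550. Balances: emergency=950, vacation=550, savings=0, brokerage=250
Event 5 (transfer 250 emergency -> brokerage): emergency: 950 - 250 = 700, brokerage: 250 + 250 = 500. Balances: emergency=700, vacation=550, savings=0, brokerage=500
Event 6 (withdraw 50 from savings): savings: 0 - 50 = -50. Balances: emergency=700, vacation=550, savings=-50, brokerage=500
Event 7 (withdraw 100 from vacation): vacation: 550 - 100 = 450. Balances: emergency=700, vacation=450, savings=-50, brokerage=500
Event 8 (withdraw 150 from savings): savings: -50 - 150 = -200. Balances: emergency=700, vacation=450, savings=-200, brokerage=500

Final balance of savings: -200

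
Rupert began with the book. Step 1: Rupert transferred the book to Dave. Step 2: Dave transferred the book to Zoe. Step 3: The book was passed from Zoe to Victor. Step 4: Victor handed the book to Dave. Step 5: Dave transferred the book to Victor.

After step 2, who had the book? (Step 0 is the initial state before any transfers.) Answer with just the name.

Tracking the book holder through step 2:
After step 0 (start): Rupert
After step 1: Dave
After step 2: Zoe

At step 2, the holder is Zoe.

Answer: Zoe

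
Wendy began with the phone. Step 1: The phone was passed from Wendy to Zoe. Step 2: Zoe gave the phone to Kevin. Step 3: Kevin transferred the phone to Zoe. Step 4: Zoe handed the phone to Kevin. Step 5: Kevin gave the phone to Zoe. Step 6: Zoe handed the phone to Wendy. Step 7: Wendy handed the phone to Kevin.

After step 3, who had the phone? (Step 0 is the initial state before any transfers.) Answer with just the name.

Answer: Zoe

Derivation:
Tracking the phone holder through step 3:
After step 0 (start): Wendy
After step 1: Zoe
After step 2: Kevin
After step 3: Zoe

At step 3, the holder is Zoe.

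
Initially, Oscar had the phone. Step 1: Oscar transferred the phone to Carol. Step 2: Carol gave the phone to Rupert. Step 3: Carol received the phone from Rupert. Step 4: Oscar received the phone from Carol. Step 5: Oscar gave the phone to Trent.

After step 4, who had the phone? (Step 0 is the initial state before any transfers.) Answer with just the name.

Answer: Oscar

Derivation:
Tracking the phone holder through step 4:
After step 0 (start): Oscar
After step 1: Carol
After step 2: Rupert
After step 3: Carol
After step 4: Oscar

At step 4, the holder is Oscar.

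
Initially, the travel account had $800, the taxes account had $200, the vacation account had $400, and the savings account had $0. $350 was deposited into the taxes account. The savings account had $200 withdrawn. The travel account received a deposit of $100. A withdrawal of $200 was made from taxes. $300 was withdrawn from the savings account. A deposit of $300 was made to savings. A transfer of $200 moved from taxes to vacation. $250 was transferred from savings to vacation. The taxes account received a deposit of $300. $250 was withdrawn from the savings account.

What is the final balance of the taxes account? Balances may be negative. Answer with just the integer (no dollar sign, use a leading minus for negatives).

Tracking account balances step by step:
Start: travel=800, taxes=200, vacation=400, savings=0
Event 1 (deposit 350 to taxes): taxes: 200 + 350 = 550. Balances: travel=800, taxes=550, vacation=400, savings=0
Event 2 (withdraw 200 from savings): savings: 0 - 200 = -200. Balances: travel=800, taxes=550, vacation=400, savings=-200
Event 3 (deposit 100 to travel): travel: 800 + 100 = 900. Balances: travel=900, taxes=550, vacation=400, savings=-200
Event 4 (withdraw 200 from taxes): taxes: 550 - 200 = 350. Balances: travel=900, taxes=350, vacation=400, savings=-200
Event 5 (withdraw 300 from savings): savings: -200 - 300 = -500. Balances: travel=900, taxes=350, vacation=400, savings=-500
Event 6 (deposit 300 to savings): savings: -500 + 300 = -200. Balances: travel=900, taxes=350, vacation=400, savings=-200
Event 7 (transfer 200 taxes -> vacation): taxes: 350 - 200 = 150, vacation: 400 + 200 = 600. Balances: travel=900, taxes=150, vacation=600, savings=-200
Event 8 (transfer 250 savings -> vacation): savings: -200 - 250 = -450, vacation: 600 + 250 = 850. Balances: travel=900, taxes=150, vacation=850, savings=-450
Event 9 (deposit 300 to taxes): taxes: 150 + 300 = 450. Balances: travel=900, taxes=450, vacation=850, savings=-450
Event 10 (withdraw 250 from savings): savings: -450 - 250 = -700. Balances: travel=900, taxes=450, vacation=850, savings=-700

Final balance of taxes: 450

Answer: 450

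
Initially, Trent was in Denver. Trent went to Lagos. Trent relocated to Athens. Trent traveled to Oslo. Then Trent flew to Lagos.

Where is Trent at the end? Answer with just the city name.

Tracking Trent's location:
Start: Trent is in Denver.
After move 1: Denver -> Lagos. Trent is in Lagos.
After move 2: Lagos -> Athens. Trent is in Athens.
After move 3: Athens -> Oslo. Trent is in Oslo.
After move 4: Oslo -> Lagos. Trent is in Lagos.

Answer: Lagos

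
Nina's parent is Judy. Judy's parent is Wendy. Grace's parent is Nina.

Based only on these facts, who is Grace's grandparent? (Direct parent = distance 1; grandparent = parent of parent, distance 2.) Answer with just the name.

Answer: Judy

Derivation:
Reconstructing the parent chain from the given facts:
  Wendy -> Judy -> Nina -> Grace
(each arrow means 'parent of the next')
Positions in the chain (0 = top):
  position of Wendy: 0
  position of Judy: 1
  position of Nina: 2
  position of Grace: 3

Grace is at position 3; the grandparent is 2 steps up the chain, i.e. position 1: Judy.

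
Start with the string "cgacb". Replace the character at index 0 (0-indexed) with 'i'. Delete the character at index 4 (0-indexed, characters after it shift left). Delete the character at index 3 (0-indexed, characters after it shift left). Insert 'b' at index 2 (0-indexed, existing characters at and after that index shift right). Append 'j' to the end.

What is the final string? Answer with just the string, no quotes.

Applying each edit step by step:
Start: "cgacb"
Op 1 (replace idx 0: 'c' -> 'i'): "cgacb" -> "igacb"
Op 2 (delete idx 4 = 'b'): "igacb" -> "igac"
Op 3 (delete idx 3 = 'c'): "igac" -> "iga"
Op 4 (insert 'b' at idx 2): "iga" -> "igba"
Op 5 (append 'j'): "igba" -> "igbaj"

Answer: igbaj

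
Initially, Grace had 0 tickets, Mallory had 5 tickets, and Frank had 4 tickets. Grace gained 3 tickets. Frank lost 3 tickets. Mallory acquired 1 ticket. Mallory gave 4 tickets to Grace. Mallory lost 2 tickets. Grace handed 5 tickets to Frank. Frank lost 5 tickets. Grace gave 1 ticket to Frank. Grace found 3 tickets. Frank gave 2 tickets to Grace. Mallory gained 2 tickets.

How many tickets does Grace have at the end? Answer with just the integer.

Answer: 6

Derivation:
Tracking counts step by step:
Start: Grace=0, Mallory=5, Frank=4
Event 1 (Grace +3): Grace: 0 -> 3. State: Grace=3, Mallory=5, Frank=4
Event 2 (Frank -3): Frank: 4 -> 1. State: Grace=3, Mallory=5, Frank=1
Event 3 (Mallory +1): Mallory: 5 -> 6. State: Grace=3, Mallory=6, Frank=1
Event 4 (Mallory -> Grace, 4): Mallory: 6 -> 2, Grace: 3 -> 7. State: Grace=7, Mallory=2, Frank=1
Event 5 (Mallory -2): Mallory: 2 -> 0. State: Grace=7, Mallory=0, Frank=1
Event 6 (Grace -> Frank, 5): Grace: 7 -> 2, Frank: 1 -> 6. State: Grace=2, Mallory=0, Frank=6
Event 7 (Frank -5): Frank: 6 -> 1. State: Grace=2, Mallory=0, Frank=1
Event 8 (Grace -> Frank, 1): Grace: 2 -> 1, Frank: 1 -> 2. State: Grace=1, Mallory=0, Frank=2
Event 9 (Grace +3): Grace: 1 -> 4. State: Grace=4, Mallory=0, Frank=2
Event 10 (Frank -> Grace, 2): Frank: 2 -> 0, Grace: 4 -> 6. State: Grace=6, Mallory=0, Frank=0
Event 11 (Mallory +2): Mallory: 0 -> 2. State: Grace=6, Mallory=2, Frank=0

Grace's final count: 6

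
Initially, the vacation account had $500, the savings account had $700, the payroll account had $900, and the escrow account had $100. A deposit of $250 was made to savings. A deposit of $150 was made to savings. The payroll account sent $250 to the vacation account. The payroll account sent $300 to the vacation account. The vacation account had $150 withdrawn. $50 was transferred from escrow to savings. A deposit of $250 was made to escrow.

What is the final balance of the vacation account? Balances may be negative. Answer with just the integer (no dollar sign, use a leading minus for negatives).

Answer: 900

Derivation:
Tracking account balances step by step:
Start: vacation=500, savings=700, payroll=900, escrow=100
Event 1 (deposit 250 to savings): savings: 700 + 250 = 950. Balances: vacation=500, savings=950, payroll=900, escrow=100
Event 2 (deposit 150 to savings): savings: 950 + 150 = 1100. Balances: vacation=500, savings=1100, payroll=900, escrow=100
Event 3 (transfer 250 payroll -> vacation): payroll: 900 - 250 = 650, vacation: 500 + 250 = 750. Balances: vacation=750, savings=1100, payroll=650, escrow=100
Event 4 (transfer 300 payroll -> vacation): payroll: 650 - 300 = 350, vacation: 750 + 300 = 1050. Balances: vacation=1050, savings=1100, payroll=350, escrow=100
Event 5 (withdraw 150 from vacation): vacation: 1050 - 150 = 900. Balances: vacation=900, savings=1100, payroll=350, escrow=100
Event 6 (transfer 50 escrow -> savings): escrow: 100 - 50 = 50, savings: 1100 + 50 = 1150. Balances: vacation=900, savings=1150, payroll=350, escrow=50
Event 7 (deposit 250 to escrow): escrow: 50 + 250 = 300. Balances: vacation=900, savings=1150, payroll=350, escrow=300

Final balance of vacation: 900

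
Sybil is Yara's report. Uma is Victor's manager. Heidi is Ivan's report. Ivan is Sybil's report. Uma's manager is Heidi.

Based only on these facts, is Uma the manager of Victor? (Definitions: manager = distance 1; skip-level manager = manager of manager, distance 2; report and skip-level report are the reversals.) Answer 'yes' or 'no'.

Reconstructing the manager chain from the given facts:
  Yara -> Sybil -> Ivan -> Heidi -> Uma -> Victor
(each arrow means 'manager of the next')
Positions in the chain (0 = top):
  position of Yara: 0
  position of Sybil: 1
  position of Ivan: 2
  position of Heidi: 3
  position of Uma: 4
  position of Victor: 5

Uma is at position 4, Victor is at position 5; signed distance (j - i) = 1.
'manager' requires j - i = 1. Actual distance is 1, so the relation HOLDS.

Answer: yes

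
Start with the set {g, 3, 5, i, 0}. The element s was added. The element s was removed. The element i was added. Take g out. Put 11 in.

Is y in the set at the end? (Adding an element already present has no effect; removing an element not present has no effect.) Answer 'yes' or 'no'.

Answer: no

Derivation:
Tracking the set through each operation:
Start: {0, 3, 5, g, i}
Event 1 (add s): added. Set: {0, 3, 5, g, i, s}
Event 2 (remove s): removed. Set: {0, 3, 5, g, i}
Event 3 (add i): already present, no change. Set: {0, 3, 5, g, i}
Event 4 (remove g): removed. Set: {0, 3, 5, i}
Event 5 (add 11): added. Set: {0, 11, 3, 5, i}

Final set: {0, 11, 3, 5, i} (size 5)
y is NOT in the final set.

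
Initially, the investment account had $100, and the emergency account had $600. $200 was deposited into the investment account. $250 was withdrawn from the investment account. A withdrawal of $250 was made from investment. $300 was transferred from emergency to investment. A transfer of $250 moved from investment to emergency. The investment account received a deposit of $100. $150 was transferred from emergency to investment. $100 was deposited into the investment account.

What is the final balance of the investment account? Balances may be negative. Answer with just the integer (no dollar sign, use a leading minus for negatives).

Answer: 200

Derivation:
Tracking account balances step by step:
Start: investment=100, emergency=600
Event 1 (deposit 200 to investment): investment: 100 + 200 = 300. Balances: investment=300, emergency=600
Event 2 (withdraw 250 from investment): investment: 300 - 250 = 50. Balances: investment=50, emergency=600
Event 3 (withdraw 250 from investment): investment: 50 - 250 = -200. Balances: investment=-200, emergency=600
Event 4 (transfer 300 emergency -> investment): emergency: 600 - 300 = 300, investment: -200 + 300 = 100. Balances: investment=100, emergency=300
Event 5 (transfer 250 investment -> emergency): investment: 100 - 250 = -150, emergency: 300 + 250 = 550. Balances: investment=-150, emergency=550
Event 6 (deposit 100 to investment): investment: -150 + 100 = -50. Balances: investment=-50, emergency=550
Event 7 (transfer 150 emergency -> investment): emergency: 550 - 150 = 400, investment: -50 + 150 = 100. Balances: investment=100, emergency=400
Event 8 (deposit 100 to investment): investment: 100 + 100 = 200. Balances: investment=200, emergency=400

Final balance of investment: 200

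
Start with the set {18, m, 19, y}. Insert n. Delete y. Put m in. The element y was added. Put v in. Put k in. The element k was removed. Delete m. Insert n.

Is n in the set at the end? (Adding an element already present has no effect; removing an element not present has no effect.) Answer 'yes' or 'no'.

Answer: yes

Derivation:
Tracking the set through each operation:
Start: {18, 19, m, y}
Event 1 (add n): added. Set: {18, 19, m, n, y}
Event 2 (remove y): removed. Set: {18, 19, m, n}
Event 3 (add m): already present, no change. Set: {18, 19, m, n}
Event 4 (add y): added. Set: {18, 19, m, n, y}
Event 5 (add v): added. Set: {18, 19, m, n, v, y}
Event 6 (add k): added. Set: {18, 19, k, m, n, v, y}
Event 7 (remove k): removed. Set: {18, 19, m, n, v, y}
Event 8 (remove m): removed. Set: {18, 19, n, v, y}
Event 9 (add n): already present, no change. Set: {18, 19, n, v, y}

Final set: {18, 19, n, v, y} (size 5)
n is in the final set.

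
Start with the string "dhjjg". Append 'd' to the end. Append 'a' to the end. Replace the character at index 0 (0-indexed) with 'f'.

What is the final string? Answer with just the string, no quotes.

Answer: fhjjgda

Derivation:
Applying each edit step by step:
Start: "dhjjg"
Op 1 (append 'd'): "dhjjg" -> "dhjjgd"
Op 2 (append 'a'): "dhjjgd" -> "dhjjgda"
Op 3 (replace idx 0: 'd' -> 'f'): "dhjjgda" -> "fhjjgda"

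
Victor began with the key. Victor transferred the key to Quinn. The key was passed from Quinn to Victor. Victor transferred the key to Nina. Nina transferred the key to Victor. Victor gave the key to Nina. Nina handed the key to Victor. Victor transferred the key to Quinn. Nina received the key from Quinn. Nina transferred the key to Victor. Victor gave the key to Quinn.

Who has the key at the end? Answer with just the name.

Tracking the key through each event:
Start: Victor has the key.
After event 1: Quinn has the key.
After event 2: Victor has the key.
After event 3: Nina has the key.
After event 4: Victor has the key.
After event 5: Nina has the key.
After event 6: Victor has the key.
After event 7: Quinn has the key.
After event 8: Nina has the key.
After event 9: Victor has the key.
After event 10: Quinn has the key.

Answer: Quinn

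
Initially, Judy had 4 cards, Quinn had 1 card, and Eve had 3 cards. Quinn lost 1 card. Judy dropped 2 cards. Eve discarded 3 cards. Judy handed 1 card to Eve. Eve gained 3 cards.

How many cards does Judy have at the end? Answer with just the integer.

Answer: 1

Derivation:
Tracking counts step by step:
Start: Judy=4, Quinn=1, Eve=3
Event 1 (Quinn -1): Quinn: 1 -> 0. State: Judy=4, Quinn=0, Eve=3
Event 2 (Judy -2): Judy: 4 -> 2. State: Judy=2, Quinn=0, Eve=3
Event 3 (Eve -3): Eve: 3 -> 0. State: Judy=2, Quinn=0, Eve=0
Event 4 (Judy -> Eve, 1): Judy: 2 -> 1, Eve: 0 -> 1. State: Judy=1, Quinn=0, Eve=1
Event 5 (Eve +3): Eve: 1 -> 4. State: Judy=1, Quinn=0, Eve=4

Judy's final count: 1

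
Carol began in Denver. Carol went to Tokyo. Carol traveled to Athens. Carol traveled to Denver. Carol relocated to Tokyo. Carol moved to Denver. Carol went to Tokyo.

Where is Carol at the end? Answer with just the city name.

Answer: Tokyo

Derivation:
Tracking Carol's location:
Start: Carol is in Denver.
After move 1: Denver -> Tokyo. Carol is in Tokyo.
After move 2: Tokyo -> Athens. Carol is in Athens.
After move 3: Athens -> Denver. Carol is in Denver.
After move 4: Denver -> Tokyo. Carol is in Tokyo.
After move 5: Tokyo -> Denver. Carol is in Denver.
After move 6: Denver -> Tokyo. Carol is in Tokyo.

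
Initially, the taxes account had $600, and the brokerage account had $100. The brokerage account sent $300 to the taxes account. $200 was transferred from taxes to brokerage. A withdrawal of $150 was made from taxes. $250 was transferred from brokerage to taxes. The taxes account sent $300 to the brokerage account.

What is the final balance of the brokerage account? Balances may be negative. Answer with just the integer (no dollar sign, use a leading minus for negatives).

Answer: 50

Derivation:
Tracking account balances step by step:
Start: taxes=600, brokerage=100
Event 1 (transfer 300 brokerage -> taxes): brokerage: 100 - 300 = -200, taxes: 600 + 300 = 900. Balances: taxes=900, brokerage=-200
Event 2 (transfer 200 taxes -> brokerage): taxes: 900 - 200 = 700, brokerage: -200 + 200 = 0. Balances: taxes=700, brokerage=0
Event 3 (withdraw 150 from taxes): taxes: 700 - 150 = 550. Balances: taxes=550, brokerage=0
Event 4 (transfer 250 brokerage -> taxes): brokerage: 0 - 250 = -250, taxes: 550 + 250 = 800. Balances: taxes=800, brokerage=-250
Event 5 (transfer 300 taxes -> brokerage): taxes: 800 - 300 = 500, brokerage: -250 + 300 = 50. Balances: taxes=500, brokerage=50

Final balance of brokerage: 50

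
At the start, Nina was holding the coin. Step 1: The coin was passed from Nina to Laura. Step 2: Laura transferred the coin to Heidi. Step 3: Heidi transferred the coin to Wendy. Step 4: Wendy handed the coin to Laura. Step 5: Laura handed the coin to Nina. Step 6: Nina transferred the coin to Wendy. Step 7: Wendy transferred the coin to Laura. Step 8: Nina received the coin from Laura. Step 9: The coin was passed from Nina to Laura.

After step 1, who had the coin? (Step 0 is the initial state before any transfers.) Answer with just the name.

Answer: Laura

Derivation:
Tracking the coin holder through step 1:
After step 0 (start): Nina
After step 1: Laura

At step 1, the holder is Laura.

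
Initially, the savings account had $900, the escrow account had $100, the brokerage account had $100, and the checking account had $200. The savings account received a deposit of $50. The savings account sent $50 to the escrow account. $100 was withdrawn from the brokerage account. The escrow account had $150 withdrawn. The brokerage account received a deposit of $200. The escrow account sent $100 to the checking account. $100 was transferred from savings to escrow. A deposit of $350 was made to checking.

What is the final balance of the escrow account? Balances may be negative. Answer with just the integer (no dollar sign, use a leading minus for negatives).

Tracking account balances step by step:
Start: savings=900, escrow=100, brokerage=100, checking=200
Event 1 (deposit 50 to savings): savings: 900 + 50 = 950. Balances: savings=950, escrow=100, brokerage=100, checking=200
Event 2 (transfer 50 savings -> escrow): savings: 950 - 50 = 900, escrow: 100 + 50 = 150. Balances: savings=900, escrow=150, brokerage=100, checking=200
Event 3 (withdraw 100 from brokerage): brokerage: 100 - 100 = 0. Balances: savings=900, escrow=150, brokerage=0, checking=200
Event 4 (withdraw 150 from escrow): escrow: 150 - 150 = 0. Balances: savings=900, escrow=0, brokerage=0, checking=200
Event 5 (deposit 200 to brokerage): brokerage: 0 + 200 = 200. Balances: savings=900, escrow=0, brokerage=200, checking=200
Event 6 (transfer 100 escrow -> checking): escrow: 0 - 100 = -100, checking: 200 + 100 = 300. Balances: savings=900, escrow=-100, brokerage=200, checking=300
Event 7 (transfer 100 savings -> escrow): savings: 900 - 100 = 800, escrow: -100 + 100 = 0. Balances: savings=800, escrow=0, brokerage=200, checking=300
Event 8 (deposit 350 to checking): checking: 300 + 350 = 650. Balances: savings=800, escrow=0, brokerage=200, checking=650

Final balance of escrow: 0

Answer: 0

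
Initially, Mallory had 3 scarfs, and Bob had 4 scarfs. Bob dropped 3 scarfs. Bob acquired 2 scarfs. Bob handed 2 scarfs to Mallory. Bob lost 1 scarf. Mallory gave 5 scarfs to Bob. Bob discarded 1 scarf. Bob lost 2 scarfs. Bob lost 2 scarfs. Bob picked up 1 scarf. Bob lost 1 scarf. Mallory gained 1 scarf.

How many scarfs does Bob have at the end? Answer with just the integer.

Tracking counts step by step:
Start: Mallory=3, Bob=4
Event 1 (Bob -3): Bob: 4 -> 1. State: Mallory=3, Bob=1
Event 2 (Bob +2): Bob: 1 -> 3. State: Mallory=3, Bob=3
Event 3 (Bob -> Mallory, 2): Bob: 3 -> 1, Mallory: 3 -> 5. State: Mallory=5, Bob=1
Event 4 (Bob -1): Bob: 1 -> 0. State: Mallory=5, Bob=0
Event 5 (Mallory -> Bob, 5): Mallory: 5 -> 0, Bob: 0 -> 5. State: Mallory=0, Bob=5
Event 6 (Bob -1): Bob: 5 -> 4. State: Mallory=0, Bob=4
Event 7 (Bob -2): Bob: 4 -> 2. State: Mallory=0, Bob=2
Event 8 (Bob -2): Bob: 2 -> 0. State: Mallory=0, Bob=0
Event 9 (Bob +1): Bob: 0 -> 1. State: Mallory=0, Bob=1
Event 10 (Bob -1): Bob: 1 -> 0. State: Mallory=0, Bob=0
Event 11 (Mallory +1): Mallory: 0 -> 1. State: Mallory=1, Bob=0

Bob's final count: 0

Answer: 0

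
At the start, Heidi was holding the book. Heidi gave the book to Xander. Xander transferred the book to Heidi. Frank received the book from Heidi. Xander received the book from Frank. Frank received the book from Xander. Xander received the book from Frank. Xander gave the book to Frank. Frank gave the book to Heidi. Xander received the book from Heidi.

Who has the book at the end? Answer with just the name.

Tracking the book through each event:
Start: Heidi has the book.
After event 1: Xander has the book.
After event 2: Heidi has the book.
After event 3: Frank has the book.
After event 4: Xander has the book.
After event 5: Frank has the book.
After event 6: Xander has the book.
After event 7: Frank has the book.
After event 8: Heidi has the book.
After event 9: Xander has the book.

Answer: Xander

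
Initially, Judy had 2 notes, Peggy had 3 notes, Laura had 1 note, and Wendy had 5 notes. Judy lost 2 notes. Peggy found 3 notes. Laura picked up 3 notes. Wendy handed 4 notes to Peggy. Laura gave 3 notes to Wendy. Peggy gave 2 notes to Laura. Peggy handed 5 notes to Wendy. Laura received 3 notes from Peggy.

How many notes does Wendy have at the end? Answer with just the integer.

Answer: 9

Derivation:
Tracking counts step by step:
Start: Judy=2, Peggy=3, Laura=1, Wendy=5
Event 1 (Judy -2): Judy: 2 -> 0. State: Judy=0, Peggy=3, Laura=1, Wendy=5
Event 2 (Peggy +3): Peggy: 3 -> 6. State: Judy=0, Peggy=6, Laura=1, Wendy=5
Event 3 (Laura +3): Laura: 1 -> 4. State: Judy=0, Peggy=6, Laura=4, Wendy=5
Event 4 (Wendy -> Peggy, 4): Wendy: 5 -> 1, Peggy: 6 -> 10. State: Judy=0, Peggy=10, Laura=4, Wendy=1
Event 5 (Laura -> Wendy, 3): Laura: 4 -> 1, Wendy: 1 -> 4. State: Judy=0, Peggy=10, Laura=1, Wendy=4
Event 6 (Peggy -> Laura, 2): Peggy: 10 -> 8, Laura: 1 -> 3. State: Judy=0, Peggy=8, Laura=3, Wendy=4
Event 7 (Peggy -> Wendy, 5): Peggy: 8 -> 3, Wendy: 4 -> 9. State: Judy=0, Peggy=3, Laura=3, Wendy=9
Event 8 (Peggy -> Laura, 3): Peggy: 3 -> 0, Laura: 3 -> 6. State: Judy=0, Peggy=0, Laura=6, Wendy=9

Wendy's final count: 9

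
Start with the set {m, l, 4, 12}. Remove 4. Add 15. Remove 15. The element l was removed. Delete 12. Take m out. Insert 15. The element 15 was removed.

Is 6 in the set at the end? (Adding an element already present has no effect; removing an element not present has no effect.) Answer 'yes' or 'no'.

Answer: no

Derivation:
Tracking the set through each operation:
Start: {12, 4, l, m}
Event 1 (remove 4): removed. Set: {12, l, m}
Event 2 (add 15): added. Set: {12, 15, l, m}
Event 3 (remove 15): removed. Set: {12, l, m}
Event 4 (remove l): removed. Set: {12, m}
Event 5 (remove 12): removed. Set: {m}
Event 6 (remove m): removed. Set: {}
Event 7 (add 15): added. Set: {15}
Event 8 (remove 15): removed. Set: {}

Final set: {} (size 0)
6 is NOT in the final set.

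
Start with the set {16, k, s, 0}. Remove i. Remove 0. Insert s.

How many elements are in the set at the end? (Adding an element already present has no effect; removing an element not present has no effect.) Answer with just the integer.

Answer: 3

Derivation:
Tracking the set through each operation:
Start: {0, 16, k, s}
Event 1 (remove i): not present, no change. Set: {0, 16, k, s}
Event 2 (remove 0): removed. Set: {16, k, s}
Event 3 (add s): already present, no change. Set: {16, k, s}

Final set: {16, k, s} (size 3)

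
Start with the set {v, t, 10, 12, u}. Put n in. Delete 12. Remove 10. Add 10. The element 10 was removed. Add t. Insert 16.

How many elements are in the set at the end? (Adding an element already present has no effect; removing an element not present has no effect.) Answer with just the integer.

Tracking the set through each operation:
Start: {10, 12, t, u, v}
Event 1 (add n): added. Set: {10, 12, n, t, u, v}
Event 2 (remove 12): removed. Set: {10, n, t, u, v}
Event 3 (remove 10): removed. Set: {n, t, u, v}
Event 4 (add 10): added. Set: {10, n, t, u, v}
Event 5 (remove 10): removed. Set: {n, t, u, v}
Event 6 (add t): already present, no change. Set: {n, t, u, v}
Event 7 (add 16): added. Set: {16, n, t, u, v}

Final set: {16, n, t, u, v} (size 5)

Answer: 5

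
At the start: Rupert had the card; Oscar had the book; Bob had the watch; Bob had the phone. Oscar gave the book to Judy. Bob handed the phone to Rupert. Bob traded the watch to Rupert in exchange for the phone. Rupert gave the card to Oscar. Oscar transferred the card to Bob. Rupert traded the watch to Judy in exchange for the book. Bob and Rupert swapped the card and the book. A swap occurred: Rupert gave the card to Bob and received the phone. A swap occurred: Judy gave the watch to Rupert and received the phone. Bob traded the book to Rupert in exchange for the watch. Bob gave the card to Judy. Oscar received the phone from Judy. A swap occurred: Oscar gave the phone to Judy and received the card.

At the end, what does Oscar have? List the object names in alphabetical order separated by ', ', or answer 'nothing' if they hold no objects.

Answer: card

Derivation:
Tracking all object holders:
Start: card:Rupert, book:Oscar, watch:Bob, phone:Bob
Event 1 (give book: Oscar -> Judy). State: card:Rupert, book:Judy, watch:Bob, phone:Bob
Event 2 (give phone: Bob -> Rupert). State: card:Rupert, book:Judy, watch:Bob, phone:Rupert
Event 3 (swap watch<->phone: now watch:Rupert, phone:Bob). State: card:Rupert, book:Judy, watch:Rupert, phone:Bob
Event 4 (give card: Rupert -> Oscar). State: card:Oscar, book:Judy, watch:Rupert, phone:Bob
Event 5 (give card: Oscar -> Bob). State: card:Bob, book:Judy, watch:Rupert, phone:Bob
Event 6 (swap watch<->book: now watch:Judy, book:Rupert). State: card:Bob, book:Rupert, watch:Judy, phone:Bob
Event 7 (swap card<->book: now card:Rupert, book:Bob). State: card:Rupert, book:Bob, watch:Judy, phone:Bob
Event 8 (swap card<->phone: now card:Bob, phone:Rupert). State: card:Bob, book:Bob, watch:Judy, phone:Rupert
Event 9 (swap watch<->phone: now watch:Rupert, phone:Judy). State: card:Bob, book:Bob, watch:Rupert, phone:Judy
Event 10 (swap book<->watch: now book:Rupert, watch:Bob). State: card:Bob, book:Rupert, watch:Bob, phone:Judy
Event 11 (give card: Bob -> Judy). State: card:Judy, book:Rupert, watch:Bob, phone:Judy
Event 12 (give phone: Judy -> Oscar). State: card:Judy, book:Rupert, watch:Bob, phone:Oscar
Event 13 (swap phone<->card: now phone:Judy, card:Oscar). State: card:Oscar, book:Rupert, watch:Bob, phone:Judy

Final state: card:Oscar, book:Rupert, watch:Bob, phone:Judy
Oscar holds: card.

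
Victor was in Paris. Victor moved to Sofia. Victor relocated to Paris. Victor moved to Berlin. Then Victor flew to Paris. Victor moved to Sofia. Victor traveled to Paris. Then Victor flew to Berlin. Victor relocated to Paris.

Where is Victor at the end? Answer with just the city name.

Tracking Victor's location:
Start: Victor is in Paris.
After move 1: Paris -> Sofia. Victor is in Sofia.
After move 2: Sofia -> Paris. Victor is in Paris.
After move 3: Paris -> Berlin. Victor is in Berlin.
After move 4: Berlin -> Paris. Victor is in Paris.
After move 5: Paris -> Sofia. Victor is in Sofia.
After move 6: Sofia -> Paris. Victor is in Paris.
After move 7: Paris -> Berlin. Victor is in Berlin.
After move 8: Berlin -> Paris. Victor is in Paris.

Answer: Paris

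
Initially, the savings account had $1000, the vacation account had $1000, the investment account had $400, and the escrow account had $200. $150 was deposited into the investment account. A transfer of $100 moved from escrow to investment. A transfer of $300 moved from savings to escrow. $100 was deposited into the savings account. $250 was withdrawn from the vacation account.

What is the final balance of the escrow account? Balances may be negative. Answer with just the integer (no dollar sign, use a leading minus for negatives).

Tracking account balances step by step:
Start: savings=1000, vacation=1000, investment=400, escrow=200
Event 1 (deposit 150 to investment): investment: 400 + 150 = 550. Balances: savings=1000, vacation=1000, investment=550, escrow=200
Event 2 (transfer 100 escrow -> investment): escrow: 200 - 100 = 100, investment: 550 + 100 = 650. Balances: savings=1000, vacation=1000, investment=650, escrow=100
Event 3 (transfer 300 savings -> escrow): savings: 1000 - 300 = 700, escrow: 100 + 300 = 400. Balances: savings=700, vacation=1000, investment=650, escrow=400
Event 4 (deposit 100 to savings): savings: 700 + 100 = 800. Balances: savings=800, vacation=1000, investment=650, escrow=400
Event 5 (withdraw 250 from vacation): vacation: 1000 - 250 = 750. Balances: savings=800, vacation=750, investment=650, escrow=400

Final balance of escrow: 400

Answer: 400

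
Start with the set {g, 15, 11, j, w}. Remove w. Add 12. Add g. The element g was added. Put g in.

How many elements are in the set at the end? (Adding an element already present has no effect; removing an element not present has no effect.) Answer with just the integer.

Answer: 5

Derivation:
Tracking the set through each operation:
Start: {11, 15, g, j, w}
Event 1 (remove w): removed. Set: {11, 15, g, j}
Event 2 (add 12): added. Set: {11, 12, 15, g, j}
Event 3 (add g): already present, no change. Set: {11, 12, 15, g, j}
Event 4 (add g): already present, no change. Set: {11, 12, 15, g, j}
Event 5 (add g): already present, no change. Set: {11, 12, 15, g, j}

Final set: {11, 12, 15, g, j} (size 5)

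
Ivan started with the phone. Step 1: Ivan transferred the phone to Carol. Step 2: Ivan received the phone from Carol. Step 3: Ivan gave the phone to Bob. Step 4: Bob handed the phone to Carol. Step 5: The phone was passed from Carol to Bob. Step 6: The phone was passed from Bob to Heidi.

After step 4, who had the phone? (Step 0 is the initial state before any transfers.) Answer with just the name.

Answer: Carol

Derivation:
Tracking the phone holder through step 4:
After step 0 (start): Ivan
After step 1: Carol
After step 2: Ivan
After step 3: Bob
After step 4: Carol

At step 4, the holder is Carol.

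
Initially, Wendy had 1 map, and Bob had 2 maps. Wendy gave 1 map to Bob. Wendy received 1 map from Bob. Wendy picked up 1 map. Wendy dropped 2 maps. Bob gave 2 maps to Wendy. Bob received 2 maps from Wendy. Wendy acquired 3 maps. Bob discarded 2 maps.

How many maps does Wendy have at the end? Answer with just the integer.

Tracking counts step by step:
Start: Wendy=1, Bob=2
Event 1 (Wendy -> Bob, 1): Wendy: 1 -> 0, Bob: 2 -> 3. State: Wendy=0, Bob=3
Event 2 (Bob -> Wendy, 1): Bob: 3 -> 2, Wendy: 0 -> 1. State: Wendy=1, Bob=2
Event 3 (Wendy +1): Wendy: 1 -> 2. State: Wendy=2, Bob=2
Event 4 (Wendy -2): Wendy: 2 -> 0. State: Wendy=0, Bob=2
Event 5 (Bob -> Wendy, 2): Bob: 2 -> 0, Wendy: 0 -> 2. State: Wendy=2, Bob=0
Event 6 (Wendy -> Bob, 2): Wendy: 2 -> 0, Bob: 0 -> 2. State: Wendy=0, Bob=2
Event 7 (Wendy +3): Wendy: 0 -> 3. State: Wendy=3, Bob=2
Event 8 (Bob -2): Bob: 2 -> 0. State: Wendy=3, Bob=0

Wendy's final count: 3

Answer: 3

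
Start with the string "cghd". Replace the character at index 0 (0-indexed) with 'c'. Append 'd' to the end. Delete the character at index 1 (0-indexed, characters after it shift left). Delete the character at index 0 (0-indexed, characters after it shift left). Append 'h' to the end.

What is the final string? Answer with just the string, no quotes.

Applying each edit step by step:
Start: "cghd"
Op 1 (replace idx 0: 'c' -> 'c'): "cghd" -> "cghd"
Op 2 (append 'd'): "cghd" -> "cghdd"
Op 3 (delete idx 1 = 'g'): "cghdd" -> "chdd"
Op 4 (delete idx 0 = 'c'): "chdd" -> "hdd"
Op 5 (append 'h'): "hdd" -> "hddh"

Answer: hddh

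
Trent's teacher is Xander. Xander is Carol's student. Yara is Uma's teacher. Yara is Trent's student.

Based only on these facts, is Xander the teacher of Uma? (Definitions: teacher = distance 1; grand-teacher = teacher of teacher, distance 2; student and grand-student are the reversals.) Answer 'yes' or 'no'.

Reconstructing the teacher chain from the given facts:
  Carol -> Xander -> Trent -> Yara -> Uma
(each arrow means 'teacher of the next')
Positions in the chain (0 = top):
  position of Carol: 0
  position of Xander: 1
  position of Trent: 2
  position of Yara: 3
  position of Uma: 4

Xander is at position 1, Uma is at position 4; signed distance (j - i) = 3.
'teacher' requires j - i = 1. Actual distance is 3, so the relation does NOT hold.

Answer: no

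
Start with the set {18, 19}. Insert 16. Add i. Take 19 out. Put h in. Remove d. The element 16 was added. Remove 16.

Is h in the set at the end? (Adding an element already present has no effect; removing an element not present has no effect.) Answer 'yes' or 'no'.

Answer: yes

Derivation:
Tracking the set through each operation:
Start: {18, 19}
Event 1 (add 16): added. Set: {16, 18, 19}
Event 2 (add i): added. Set: {16, 18, 19, i}
Event 3 (remove 19): removed. Set: {16, 18, i}
Event 4 (add h): added. Set: {16, 18, h, i}
Event 5 (remove d): not present, no change. Set: {16, 18, h, i}
Event 6 (add 16): already present, no change. Set: {16, 18, h, i}
Event 7 (remove 16): removed. Set: {18, h, i}

Final set: {18, h, i} (size 3)
h is in the final set.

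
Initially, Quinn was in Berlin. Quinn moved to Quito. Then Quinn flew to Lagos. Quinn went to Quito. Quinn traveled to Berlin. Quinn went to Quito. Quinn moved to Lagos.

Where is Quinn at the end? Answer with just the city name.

Tracking Quinn's location:
Start: Quinn is in Berlin.
After move 1: Berlin -> Quito. Quinn is in Quito.
After move 2: Quito -> Lagos. Quinn is in Lagos.
After move 3: Lagos -> Quito. Quinn is in Quito.
After move 4: Quito -> Berlin. Quinn is in Berlin.
After move 5: Berlin -> Quito. Quinn is in Quito.
After move 6: Quito -> Lagos. Quinn is in Lagos.

Answer: Lagos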